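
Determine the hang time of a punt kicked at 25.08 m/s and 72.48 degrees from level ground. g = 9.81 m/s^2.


T = 2*v*sin(theta)/g
sin(theta) = sin(72.48 deg) = 0.9536
T = 2*25.08*0.9536 / 9.81
T = 47.8332 / 9.81 = 4.876 s

4.876 s


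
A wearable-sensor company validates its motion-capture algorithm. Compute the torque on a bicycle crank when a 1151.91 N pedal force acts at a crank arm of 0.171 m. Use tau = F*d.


tau = F * d
tau = 1151.91 * 0.171
tau = 196.9766 N*m

196.9766 N*m


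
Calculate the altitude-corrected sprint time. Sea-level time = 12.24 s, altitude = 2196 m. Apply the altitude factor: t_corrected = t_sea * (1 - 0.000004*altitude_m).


Correction factor = 1 - 0.000004 * 2196 = 0.991216
t_corrected = t_sea * factor = 12.24 * 0.991216
t_corrected = 12.1325 s

12.1325 s


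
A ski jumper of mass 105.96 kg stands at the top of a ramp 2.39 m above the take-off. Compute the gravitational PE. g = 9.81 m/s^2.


PE = m * g * h
PE = 105.96 * 9.81 * 2.39
PE = 1039.4676 * 2.39 = 2484.3276 J

2484.3276 J


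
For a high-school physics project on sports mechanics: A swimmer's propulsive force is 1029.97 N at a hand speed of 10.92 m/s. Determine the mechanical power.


P = F * v
P = 1029.97 * 10.92
P = 11247.2724 W

11247.2724 W


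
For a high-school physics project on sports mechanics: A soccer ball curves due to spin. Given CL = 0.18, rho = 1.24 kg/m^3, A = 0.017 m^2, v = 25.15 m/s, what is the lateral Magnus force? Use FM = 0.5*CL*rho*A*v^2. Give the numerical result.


FM = 0.5 * CL * rho * A * v^2
FM = 0.5 * 0.18 * 1.24 * 0.017 * 25.15^2
v^2 = 632.5225
FM = 0.5 * 0.18 * 1.24 * 0.017 * 632.5225 = 1.2 N

1.2 N


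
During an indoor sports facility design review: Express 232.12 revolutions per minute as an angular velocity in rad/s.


omega = RPM * 2 * pi / 60
omega = 232.12 * 2 * 3.14159 / 60
omega = 1458.453 / 60 = 24.3075 rad/s

24.3075 rad/s


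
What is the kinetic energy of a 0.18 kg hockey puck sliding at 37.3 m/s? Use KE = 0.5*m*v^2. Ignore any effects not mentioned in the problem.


KE = 0.5 * m * v^2
KE = 0.5 * 0.18 * 37.3^2
KE = 0.5 * 0.18 * 1391.29 = 125.2161 J

125.2161 J


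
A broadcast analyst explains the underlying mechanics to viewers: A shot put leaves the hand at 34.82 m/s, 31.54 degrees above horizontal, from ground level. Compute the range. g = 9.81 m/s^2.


R = v^2 * sin(2*theta) / g
Convert angle to radians: theta = 31.54 deg = 0.5505 rad
sin(2*theta) = sin(1.101) = 0.8916
R = 34.82^2 * 0.8916 / 9.81
R = 1212.4324 * 0.8916 / 9.81 = 110.199 m

110.199 m


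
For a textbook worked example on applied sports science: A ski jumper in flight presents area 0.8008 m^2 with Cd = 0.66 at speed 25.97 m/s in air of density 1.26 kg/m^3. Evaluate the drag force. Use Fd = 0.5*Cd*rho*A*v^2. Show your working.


Fd = 0.5 * Cd * rho * A * v^2
Fd = 0.5 * 0.66 * 1.26 * 0.8008 * 25.97^2
v^2 = 674.4409
Fd = 0.5 * 0.66 * 1.26 * 0.8008 * 674.4409 = 224.5704 N

224.5704 N


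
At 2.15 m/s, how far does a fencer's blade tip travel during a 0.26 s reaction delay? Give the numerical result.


d = v * t
d = 2.15 * 0.26
d = 0.559 m

0.559 m


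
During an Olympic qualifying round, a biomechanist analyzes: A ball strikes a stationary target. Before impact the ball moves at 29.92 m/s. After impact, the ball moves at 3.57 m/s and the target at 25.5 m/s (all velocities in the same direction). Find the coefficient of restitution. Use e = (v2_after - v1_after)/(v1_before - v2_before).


e = (v2_after - v1_after) / (v1_before - v2_before)
Numerator = 25.5 - 3.57 = 21.93
Denominator = 29.92 - 0 = 29.92
e = 21.93 / 29.92 = 0.733

0.733


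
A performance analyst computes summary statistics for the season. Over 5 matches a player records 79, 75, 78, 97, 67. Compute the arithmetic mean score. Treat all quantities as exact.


Average = sum / n
Sum = 396
Average = 396 / 5 = 79.2

79.2


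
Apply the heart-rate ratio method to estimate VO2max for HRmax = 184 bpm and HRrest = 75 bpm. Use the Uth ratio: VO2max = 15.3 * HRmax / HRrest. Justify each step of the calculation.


VO2max = 15.3 * HRmax / HRrest
VO2max = 15.3 * 184 / 75
VO2max = 2815.2 / 75 = 37.536 mL/kg/min

37.536 mL/kg/min


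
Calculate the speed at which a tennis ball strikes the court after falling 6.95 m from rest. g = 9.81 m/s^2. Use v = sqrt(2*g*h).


v = sqrt(2 * g * h)
v = sqrt(2 * 9.81 * 6.95)
v = sqrt(136.359) = 11.6773 m/s

11.6773 m/s


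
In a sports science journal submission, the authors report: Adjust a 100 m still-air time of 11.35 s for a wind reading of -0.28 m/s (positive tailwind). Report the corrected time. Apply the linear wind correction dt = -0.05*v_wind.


dt = -0.05 * v_wind = -0.05 * -0.28 = 0.014 s
t_corrected = t_still + dt = 11.35 + (0.014)
t_corrected = 11.364 s

11.364 s


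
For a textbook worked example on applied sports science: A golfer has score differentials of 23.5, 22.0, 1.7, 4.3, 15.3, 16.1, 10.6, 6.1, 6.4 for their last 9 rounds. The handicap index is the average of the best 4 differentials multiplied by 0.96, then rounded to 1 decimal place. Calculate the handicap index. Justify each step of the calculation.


All differentials: 23.5, 22.0, 1.7, 4.3, 15.3, 16.1, 10.6, 6.1, 6.4
Sorted: 1.7, 4.3, 6.1, 6.4, 10.6, 15.3, 16.1, 22.0, 23.5
Best 4: 1.7, 4.3, 6.1, 6.4
Average of best = 18.5 / 4 = 4.625
Raw index = 4.625 * 0.96 = 4.44
Handicap index = round(4.44, 1) = 4.4

4.4


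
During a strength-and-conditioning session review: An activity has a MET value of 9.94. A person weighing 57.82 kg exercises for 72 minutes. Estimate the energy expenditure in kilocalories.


kcal = MET * mass * time_hr
Convert time: 72 min = 1.2 hr
kcal = 9.94 * 57.82 * 1.2
kcal = 689.677 kcal

689.677 kcal


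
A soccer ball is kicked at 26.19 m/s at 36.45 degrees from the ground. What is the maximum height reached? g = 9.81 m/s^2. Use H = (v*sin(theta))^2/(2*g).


H = (v*sin(theta))^2 / (2*g)
vy = v*sin(theta) = 26.19 * sin(36.45 deg) = 15.56 m/s
H = vy^2 / (2*g) = 242.1146 / (2*9.81)
H = 242.1146 / 19.62 = 12.3402 m

12.3402 m


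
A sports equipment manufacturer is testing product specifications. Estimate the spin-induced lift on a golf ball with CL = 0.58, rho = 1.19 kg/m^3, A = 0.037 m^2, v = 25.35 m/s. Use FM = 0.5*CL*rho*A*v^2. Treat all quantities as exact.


FM = 0.5 * CL * rho * A * v^2
FM = 0.5 * 0.58 * 1.19 * 0.037 * 25.35^2
v^2 = 642.6225
FM = 0.5 * 0.58 * 1.19 * 0.037 * 642.6225 = 8.2055 N

8.2055 N


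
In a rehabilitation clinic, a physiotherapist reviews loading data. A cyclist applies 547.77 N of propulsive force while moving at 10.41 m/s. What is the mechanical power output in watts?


P = F * v
P = 547.77 * 10.41
P = 5702.2857 W

5702.2857 W


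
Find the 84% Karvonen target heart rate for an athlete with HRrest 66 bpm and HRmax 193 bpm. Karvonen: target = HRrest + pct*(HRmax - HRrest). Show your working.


Target = HRrest + pct*(HRmax - HRrest)
Heart rate reserve = HRmax - HRrest = 193 - 66 = 127 bpm
Fraction = 84% = 0.84
Target = 66 + 0.84 * 127
Target = 66 + 106.68 = 172.68 bpm

172.68 bpm


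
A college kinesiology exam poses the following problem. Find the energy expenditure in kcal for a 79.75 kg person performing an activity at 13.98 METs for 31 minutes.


kcal = MET * mass * time_hr
Convert time: 31 min = 0.5167 hr
kcal = 13.98 * 79.75 * 0.5167
kcal = 576.0343 kcal

576.0343 kcal


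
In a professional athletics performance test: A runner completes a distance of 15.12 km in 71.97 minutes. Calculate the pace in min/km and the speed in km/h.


Pace = time / distance = 71.97 min / 15.12 km = 4.7599 min/km
Speed = distance / time_in_hours = 15.12 / 1.1995 hr
Speed = 12.6053 km/h

4.7599 min/km, 12.6053 km/h


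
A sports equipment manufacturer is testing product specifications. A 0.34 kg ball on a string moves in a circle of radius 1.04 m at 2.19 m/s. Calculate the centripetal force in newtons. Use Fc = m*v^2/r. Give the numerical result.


Fc = m * v^2 / r
v^2 = 2.19^2 = 4.7961
Fc = 0.34 * 4.7961 / 1.04
Fc = 1.6307 / 1.04 = 1.568 N

1.568 N


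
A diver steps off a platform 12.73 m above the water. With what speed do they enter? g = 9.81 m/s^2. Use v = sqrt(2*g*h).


v = sqrt(2 * g * h)
v = sqrt(2 * 9.81 * 12.73)
v = sqrt(249.7626) = 15.8039 m/s

15.8039 m/s


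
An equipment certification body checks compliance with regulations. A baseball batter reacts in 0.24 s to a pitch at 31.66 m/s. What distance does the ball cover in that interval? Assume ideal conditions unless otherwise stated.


d = v * t
d = 31.66 * 0.24
d = 7.5984 m

7.5984 m


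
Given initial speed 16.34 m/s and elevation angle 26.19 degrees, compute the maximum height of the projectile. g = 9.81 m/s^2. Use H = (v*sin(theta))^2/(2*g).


H = (v*sin(theta))^2 / (2*g)
vy = v*sin(theta) = 16.34 * sin(26.19 deg) = 7.2116 m/s
H = vy^2 / (2*g) = 52.0078 / (2*9.81)
H = 52.0078 / 19.62 = 2.6508 m

2.6508 m


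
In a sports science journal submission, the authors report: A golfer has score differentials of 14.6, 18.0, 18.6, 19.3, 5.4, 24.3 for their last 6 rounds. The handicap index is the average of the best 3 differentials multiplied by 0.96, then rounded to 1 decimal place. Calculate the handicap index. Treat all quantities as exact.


All differentials: 14.6, 18.0, 18.6, 19.3, 5.4, 24.3
Sorted: 5.4, 14.6, 18.0, 18.6, 19.3, 24.3
Best 3: 5.4, 14.6, 18.0
Average of best = 38 / 3 = 12.6667
Raw index = 12.6667 * 0.96 = 12.16
Handicap index = round(12.16, 1) = 12.2

12.2


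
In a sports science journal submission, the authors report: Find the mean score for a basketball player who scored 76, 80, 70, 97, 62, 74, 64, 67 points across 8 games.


Average = sum / n
Sum = 590
Average = 590 / 8 = 73.75

73.75


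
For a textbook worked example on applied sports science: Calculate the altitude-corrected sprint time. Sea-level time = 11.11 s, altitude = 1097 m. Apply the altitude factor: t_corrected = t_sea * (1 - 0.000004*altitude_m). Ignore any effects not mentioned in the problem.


Correction factor = 1 - 0.000004 * 1097 = 0.995612
t_corrected = t_sea * factor = 11.11 * 0.995612
t_corrected = 11.0612 s

11.0612 s


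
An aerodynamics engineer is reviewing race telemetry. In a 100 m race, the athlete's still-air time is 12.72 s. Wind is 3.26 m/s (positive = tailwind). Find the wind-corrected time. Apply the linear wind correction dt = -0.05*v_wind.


dt = -0.05 * v_wind = -0.05 * 3.26 = -0.163 s
t_corrected = t_still + dt = 12.72 + (-0.163)
t_corrected = 12.557 s

12.557 s


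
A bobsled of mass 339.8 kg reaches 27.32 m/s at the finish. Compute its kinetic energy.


KE = 0.5 * m * v^2
KE = 0.5 * 339.8 * 27.32^2
KE = 0.5 * 339.8 * 746.3824 = 126810.3698 J

126810.3698 J


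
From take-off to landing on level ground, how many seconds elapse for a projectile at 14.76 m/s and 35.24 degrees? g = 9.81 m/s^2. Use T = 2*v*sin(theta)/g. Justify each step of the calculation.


T = 2*v*sin(theta)/g
sin(theta) = sin(35.24 deg) = 0.577
T = 2*14.76*0.577 / 9.81
T = 17.0331 / 9.81 = 1.7363 s

1.7363 s


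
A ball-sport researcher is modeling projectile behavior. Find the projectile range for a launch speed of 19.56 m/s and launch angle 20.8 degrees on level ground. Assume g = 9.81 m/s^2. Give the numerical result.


R = v^2 * sin(2*theta) / g
Convert angle to radians: theta = 20.8 deg = 0.363 rad
sin(2*theta) = sin(0.7261) = 0.6639
R = 19.56^2 * 0.6639 / 9.81
R = 382.5936 * 0.6639 / 9.81 = 25.8934 m

25.8934 m


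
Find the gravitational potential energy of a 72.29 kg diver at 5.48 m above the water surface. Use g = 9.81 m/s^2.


PE = m * g * h
PE = 72.29 * 9.81 * 5.48
PE = 709.1649 * 5.48 = 3886.2237 J

3886.2237 J


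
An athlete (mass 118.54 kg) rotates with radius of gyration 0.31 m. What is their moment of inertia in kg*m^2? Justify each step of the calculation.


I = m * k^2
I = 118.54 * 0.31^2
I = 118.54 * 0.0961 = 11.3917 kg*m^2

11.3917 kg*m^2


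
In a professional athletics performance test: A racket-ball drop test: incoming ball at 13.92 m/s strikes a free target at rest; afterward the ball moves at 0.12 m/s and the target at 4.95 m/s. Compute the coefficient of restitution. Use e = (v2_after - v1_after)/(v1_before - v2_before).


e = (v2_after - v1_after) / (v1_before - v2_before)
Numerator = 4.95 - 0.12 = 4.83
Denominator = 13.92 - 0 = 13.92
e = 4.83 / 13.92 = 0.347

0.347


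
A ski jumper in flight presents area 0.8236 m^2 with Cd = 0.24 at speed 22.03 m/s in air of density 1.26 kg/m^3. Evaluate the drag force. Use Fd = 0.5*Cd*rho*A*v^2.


Fd = 0.5 * Cd * rho * A * v^2
Fd = 0.5 * 0.24 * 1.26 * 0.8236 * 22.03^2
v^2 = 485.3209
Fd = 0.5 * 0.24 * 1.26 * 0.8236 * 485.3209 = 60.4362 N

60.4362 N


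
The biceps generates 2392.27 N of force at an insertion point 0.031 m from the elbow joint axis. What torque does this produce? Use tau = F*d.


tau = F * d
tau = 2392.27 * 0.031
tau = 74.1604 N*m

74.1604 N*m


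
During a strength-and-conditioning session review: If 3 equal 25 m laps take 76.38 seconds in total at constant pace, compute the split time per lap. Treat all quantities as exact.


Split time = total_time / n_laps = 76.38 / 3
Split time = 25.46 s per lap

25.46 s


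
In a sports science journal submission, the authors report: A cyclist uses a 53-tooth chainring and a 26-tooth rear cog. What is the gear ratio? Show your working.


GR = front_teeth / rear_teeth
GR = 53 / 26
GR = 2.0385

2.0385


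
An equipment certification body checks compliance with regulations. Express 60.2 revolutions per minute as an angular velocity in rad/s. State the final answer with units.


omega = RPM * 2 * pi / 60
omega = 60.2 * 2 * 3.14159 / 60
omega = 378.2478 / 60 = 6.3041 rad/s

6.3041 rad/s


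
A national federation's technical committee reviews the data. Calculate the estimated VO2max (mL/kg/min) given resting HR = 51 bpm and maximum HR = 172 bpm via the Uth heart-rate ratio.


VO2max = 15.3 * HRmax / HRrest
VO2max = 15.3 * 172 / 51
VO2max = 2631.6 / 51 = 51.6 mL/kg/min

51.6 mL/kg/min


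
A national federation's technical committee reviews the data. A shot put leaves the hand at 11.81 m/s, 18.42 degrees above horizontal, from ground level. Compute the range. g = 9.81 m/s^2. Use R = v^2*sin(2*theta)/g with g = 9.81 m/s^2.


R = v^2 * sin(2*theta) / g
Convert angle to radians: theta = 18.42 deg = 0.3215 rad
sin(2*theta) = sin(0.643) = 0.5996
R = 11.81^2 * 0.5996 / 9.81
R = 139.4761 * 0.5996 / 9.81 = 8.5247 m

8.5247 m


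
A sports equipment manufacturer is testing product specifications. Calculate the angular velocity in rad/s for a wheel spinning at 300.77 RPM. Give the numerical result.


omega = RPM * 2 * pi / 60
omega = 300.77 * 2 * 3.14159 / 60
omega = 1889.7936 / 60 = 31.4966 rad/s

31.4966 rad/s


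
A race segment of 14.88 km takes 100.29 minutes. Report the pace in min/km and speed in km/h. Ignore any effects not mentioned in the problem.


Pace = time / distance = 100.29 min / 14.88 km = 6.7399 min/km
Speed = distance / time_in_hours = 14.88 / 1.6715 hr
Speed = 8.9022 km/h

6.7399 min/km, 8.9022 km/h


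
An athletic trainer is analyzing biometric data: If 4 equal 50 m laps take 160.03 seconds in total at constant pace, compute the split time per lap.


Split time = total_time / n_laps = 160.03 / 4
Split time = 40.0075 s per lap

40.0075 s


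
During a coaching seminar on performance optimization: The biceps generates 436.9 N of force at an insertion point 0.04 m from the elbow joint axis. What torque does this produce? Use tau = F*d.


tau = F * d
tau = 436.9 * 0.04
tau = 17.476 N*m

17.476 N*m


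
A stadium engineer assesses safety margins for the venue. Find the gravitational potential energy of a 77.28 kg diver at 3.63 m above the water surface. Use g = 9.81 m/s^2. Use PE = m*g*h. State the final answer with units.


PE = m * g * h
PE = 77.28 * 9.81 * 3.63
PE = 758.1168 * 3.63 = 2751.964 J

2751.964 J


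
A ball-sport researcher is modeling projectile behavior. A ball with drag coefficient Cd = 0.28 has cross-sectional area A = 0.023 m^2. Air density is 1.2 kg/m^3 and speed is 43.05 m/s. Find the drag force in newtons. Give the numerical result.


Fd = 0.5 * Cd * rho * A * v^2
Fd = 0.5 * 0.28 * 1.2 * 0.023 * 43.05^2
v^2 = 1853.3025
Fd = 0.5 * 0.28 * 1.2 * 0.023 * 1853.3025 = 7.1612 N

7.1612 N


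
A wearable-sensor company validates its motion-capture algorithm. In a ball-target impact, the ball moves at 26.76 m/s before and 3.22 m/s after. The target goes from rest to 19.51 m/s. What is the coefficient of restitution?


e = (v2_after - v1_after) / (v1_before - v2_before)
Numerator = 19.51 - 3.22 = 16.29
Denominator = 26.76 - 0 = 26.76
e = 16.29 / 26.76 = 0.6087

0.6087


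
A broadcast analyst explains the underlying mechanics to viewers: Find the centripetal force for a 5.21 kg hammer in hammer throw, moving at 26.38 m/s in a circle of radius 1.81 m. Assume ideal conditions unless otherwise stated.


Fc = m * v^2 / r
v^2 = 26.38^2 = 695.9044
Fc = 5.21 * 695.9044 / 1.81
Fc = 3625.6619 / 1.81 = 2003.1281 N

2003.1281 N


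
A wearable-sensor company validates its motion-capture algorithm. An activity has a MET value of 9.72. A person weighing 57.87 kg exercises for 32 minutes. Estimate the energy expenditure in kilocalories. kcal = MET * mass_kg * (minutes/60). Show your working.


kcal = MET * mass * time_hr
Convert time: 32 min = 0.5333 hr
kcal = 9.72 * 57.87 * 0.5333
kcal = 299.9981 kcal

299.9981 kcal


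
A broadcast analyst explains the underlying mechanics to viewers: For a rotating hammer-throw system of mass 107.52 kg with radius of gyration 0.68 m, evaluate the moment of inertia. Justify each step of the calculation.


I = m * k^2
I = 107.52 * 0.68^2
I = 107.52 * 0.4624 = 49.7172 kg*m^2

49.7172 kg*m^2


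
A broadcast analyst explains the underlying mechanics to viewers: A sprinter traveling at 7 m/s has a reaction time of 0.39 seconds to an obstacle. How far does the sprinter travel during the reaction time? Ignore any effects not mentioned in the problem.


d = v * t
d = 7 * 0.39
d = 2.73 m

2.73 m


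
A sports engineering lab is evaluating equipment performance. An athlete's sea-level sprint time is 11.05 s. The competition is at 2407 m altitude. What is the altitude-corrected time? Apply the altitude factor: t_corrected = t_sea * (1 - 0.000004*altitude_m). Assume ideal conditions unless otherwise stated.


Correction factor = 1 - 0.000004 * 2407 = 0.990372
t_corrected = t_sea * factor = 11.05 * 0.990372
t_corrected = 10.9436 s

10.9436 s


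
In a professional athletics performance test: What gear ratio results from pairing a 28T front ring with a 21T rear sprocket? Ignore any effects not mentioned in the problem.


GR = front_teeth / rear_teeth
GR = 28 / 21
GR = 1.3333

1.3333


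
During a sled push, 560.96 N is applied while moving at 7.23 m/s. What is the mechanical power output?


P = F * v
P = 560.96 * 7.23
P = 4055.7408 W

4055.7408 W


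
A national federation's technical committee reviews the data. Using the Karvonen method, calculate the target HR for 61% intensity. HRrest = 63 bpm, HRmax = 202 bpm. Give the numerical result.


Target = HRrest + pct*(HRmax - HRrest)
Heart rate reserve = HRmax - HRrest = 202 - 63 = 139 bpm
Fraction = 61% = 0.61
Target = 63 + 0.61 * 139
Target = 63 + 84.79 = 147.79 bpm

147.79 bpm


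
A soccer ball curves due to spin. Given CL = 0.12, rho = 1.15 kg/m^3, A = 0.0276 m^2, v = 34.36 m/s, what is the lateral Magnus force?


FM = 0.5 * CL * rho * A * v^2
FM = 0.5 * 0.12 * 1.15 * 0.0276 * 34.36^2
v^2 = 1180.6096
FM = 0.5 * 0.12 * 1.15 * 0.0276 * 1180.6096 = 2.2484 N

2.2484 N


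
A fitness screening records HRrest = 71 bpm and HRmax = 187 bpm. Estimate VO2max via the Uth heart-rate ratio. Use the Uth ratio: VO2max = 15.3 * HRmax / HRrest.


VO2max = 15.3 * HRmax / HRrest
VO2max = 15.3 * 187 / 71
VO2max = 2861.1 / 71 = 40.2972 mL/kg/min

40.2972 mL/kg/min


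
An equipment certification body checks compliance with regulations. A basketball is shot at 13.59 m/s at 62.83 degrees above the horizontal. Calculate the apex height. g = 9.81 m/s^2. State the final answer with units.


H = (v*sin(theta))^2 / (2*g)
vy = v*sin(theta) = 13.59 * sin(62.83 deg) = 12.0904 m/s
H = vy^2 / (2*g) = 146.1782 / (2*9.81)
H = 146.1782 / 19.62 = 7.4505 m

7.4505 m


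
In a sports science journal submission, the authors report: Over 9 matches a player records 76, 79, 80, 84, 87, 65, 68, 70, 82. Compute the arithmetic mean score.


Average = sum / n
Sum = 691
Average = 691 / 9 = 76.7778

76.7778


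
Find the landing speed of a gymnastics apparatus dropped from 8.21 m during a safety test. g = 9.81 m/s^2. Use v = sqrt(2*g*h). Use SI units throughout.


v = sqrt(2 * g * h)
v = sqrt(2 * 9.81 * 8.21)
v = sqrt(161.0802) = 12.6917 m/s

12.6917 m/s


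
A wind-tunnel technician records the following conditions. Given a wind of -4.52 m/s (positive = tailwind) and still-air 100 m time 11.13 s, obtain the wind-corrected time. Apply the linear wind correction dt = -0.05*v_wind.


dt = -0.05 * v_wind = -0.05 * -4.52 = 0.226 s
t_corrected = t_still + dt = 11.13 + (0.226)
t_corrected = 11.356 s

11.356 s


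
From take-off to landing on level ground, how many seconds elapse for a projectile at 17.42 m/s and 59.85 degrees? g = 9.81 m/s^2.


T = 2*v*sin(theta)/g
sin(theta) = sin(59.85 deg) = 0.8647
T = 2*17.42*0.8647 / 9.81
T = 30.1266 / 9.81 = 3.071 s

3.071 s


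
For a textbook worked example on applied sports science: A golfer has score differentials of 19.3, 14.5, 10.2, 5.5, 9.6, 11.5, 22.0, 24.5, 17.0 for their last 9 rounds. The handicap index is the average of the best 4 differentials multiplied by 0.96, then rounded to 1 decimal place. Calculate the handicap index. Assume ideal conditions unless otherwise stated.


All differentials: 19.3, 14.5, 10.2, 5.5, 9.6, 11.5, 22.0, 24.5, 17.0
Sorted: 5.5, 9.6, 10.2, 11.5, 14.5, 17.0, 19.3, 22.0, 24.5
Best 4: 5.5, 9.6, 10.2, 11.5
Average of best = 36.8 / 4 = 9.2
Raw index = 9.2 * 0.96 = 8.832
Handicap index = round(8.832, 1) = 8.8

8.8


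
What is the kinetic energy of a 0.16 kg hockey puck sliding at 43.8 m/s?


KE = 0.5 * m * v^2
KE = 0.5 * 0.16 * 43.8^2
KE = 0.5 * 0.16 * 1918.44 = 153.4752 J

153.4752 J


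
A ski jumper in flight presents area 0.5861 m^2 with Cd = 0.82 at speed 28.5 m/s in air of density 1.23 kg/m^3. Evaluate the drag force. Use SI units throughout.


Fd = 0.5 * Cd * rho * A * v^2
Fd = 0.5 * 0.82 * 1.23 * 0.5861 * 28.5^2
v^2 = 812.25
Fd = 0.5 * 0.82 * 1.23 * 0.5861 * 812.25 = 240.0769 N

240.0769 N


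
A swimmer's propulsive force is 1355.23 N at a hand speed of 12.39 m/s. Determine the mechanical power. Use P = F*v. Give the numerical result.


P = F * v
P = 1355.23 * 12.39
P = 16791.2997 W

16791.2997 W


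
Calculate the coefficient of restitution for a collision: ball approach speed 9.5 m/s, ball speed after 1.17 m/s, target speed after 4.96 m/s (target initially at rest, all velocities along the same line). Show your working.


e = (v2_after - v1_after) / (v1_before - v2_before)
Numerator = 4.96 - 1.17 = 3.79
Denominator = 9.5 - 0 = 9.5
e = 3.79 / 9.5 = 0.3989

0.3989


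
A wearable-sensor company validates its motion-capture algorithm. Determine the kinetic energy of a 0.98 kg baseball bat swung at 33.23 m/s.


KE = 0.5 * m * v^2
KE = 0.5 * 0.98 * 33.23^2
KE = 0.5 * 0.98 * 1104.2329 = 541.0741 J

541.0741 J


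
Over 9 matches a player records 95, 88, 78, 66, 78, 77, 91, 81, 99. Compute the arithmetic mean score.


Average = sum / n
Sum = 753
Average = 753 / 9 = 83.6667

83.6667


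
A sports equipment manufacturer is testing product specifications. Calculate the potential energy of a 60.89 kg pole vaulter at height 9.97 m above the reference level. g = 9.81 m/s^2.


PE = m * g * h
PE = 60.89 * 9.81 * 9.97
PE = 597.3309 * 9.97 = 5955.3891 J

5955.3891 J


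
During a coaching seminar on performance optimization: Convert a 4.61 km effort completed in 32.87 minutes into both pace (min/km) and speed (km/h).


Pace = time / distance = 32.87 min / 4.61 km = 7.1302 min/km
Speed = distance / time_in_hours = 4.61 / 0.5478 hr
Speed = 8.415 km/h

7.1302 min/km, 8.415 km/h


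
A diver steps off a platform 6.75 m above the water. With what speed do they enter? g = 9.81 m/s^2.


v = sqrt(2 * g * h)
v = sqrt(2 * 9.81 * 6.75)
v = sqrt(132.435) = 11.508 m/s

11.508 m/s


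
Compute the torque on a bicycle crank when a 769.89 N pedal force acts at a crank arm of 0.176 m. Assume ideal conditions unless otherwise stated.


tau = F * d
tau = 769.89 * 0.176
tau = 135.5006 N*m

135.5006 N*m


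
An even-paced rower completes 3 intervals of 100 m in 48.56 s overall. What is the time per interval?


Split time = total_time / n_laps = 48.56 / 3
Split time = 16.1867 s per lap

16.1867 s


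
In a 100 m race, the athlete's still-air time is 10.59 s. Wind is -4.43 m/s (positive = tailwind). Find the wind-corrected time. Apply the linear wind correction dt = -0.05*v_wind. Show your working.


dt = -0.05 * v_wind = -0.05 * -4.43 = 0.2215 s
t_corrected = t_still + dt = 10.59 + (0.2215)
t_corrected = 10.8115 s

10.8115 s


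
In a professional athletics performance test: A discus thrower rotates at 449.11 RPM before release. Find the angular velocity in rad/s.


omega = RPM * 2 * pi / 60
omega = 449.11 * 2 * 3.14159 / 60
omega = 2821.8414 / 60 = 47.0307 rad/s

47.0307 rad/s


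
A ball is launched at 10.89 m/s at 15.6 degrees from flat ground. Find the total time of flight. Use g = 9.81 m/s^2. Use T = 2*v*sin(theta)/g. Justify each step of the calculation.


T = 2*v*sin(theta)/g
sin(theta) = sin(15.6 deg) = 0.2689
T = 2*10.89*0.2689 / 9.81
T = 5.8571 / 9.81 = 0.5971 s

0.5971 s


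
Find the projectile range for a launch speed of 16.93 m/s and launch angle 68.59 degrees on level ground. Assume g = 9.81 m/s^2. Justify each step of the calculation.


R = v^2 * sin(2*theta) / g
Convert angle to radians: theta = 68.59 deg = 1.1971 rad
sin(2*theta) = sin(2.3942) = 0.6797
R = 16.93^2 * 0.6797 / 9.81
R = 286.6249 * 0.6797 / 9.81 = 19.8591 m

19.8591 m


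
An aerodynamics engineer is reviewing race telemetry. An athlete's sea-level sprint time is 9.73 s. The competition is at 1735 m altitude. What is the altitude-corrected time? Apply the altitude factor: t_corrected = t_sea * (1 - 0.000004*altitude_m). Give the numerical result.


Correction factor = 1 - 0.000004 * 1735 = 0.99306
t_corrected = t_sea * factor = 9.73 * 0.99306
t_corrected = 9.6625 s

9.6625 s


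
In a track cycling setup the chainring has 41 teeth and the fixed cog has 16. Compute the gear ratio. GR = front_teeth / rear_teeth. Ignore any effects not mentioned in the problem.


GR = front_teeth / rear_teeth
GR = 41 / 16
GR = 2.5625

2.5625


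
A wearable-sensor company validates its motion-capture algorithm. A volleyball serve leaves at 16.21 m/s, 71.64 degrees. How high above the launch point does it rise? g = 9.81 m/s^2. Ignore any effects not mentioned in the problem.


H = (v*sin(theta))^2 / (2*g)
vy = v*sin(theta) = 16.21 * sin(71.64 deg) = 15.3848 m/s
H = vy^2 / (2*g) = 236.6936 / (2*9.81)
H = 236.6936 / 19.62 = 12.0639 m

12.0639 m


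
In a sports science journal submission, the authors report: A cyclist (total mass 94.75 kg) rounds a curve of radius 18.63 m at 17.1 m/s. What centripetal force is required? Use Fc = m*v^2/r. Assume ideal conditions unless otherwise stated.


Fc = m * v^2 / r
v^2 = 17.1^2 = 292.41
Fc = 94.75 * 292.41 / 18.63
Fc = 27705.8475 / 18.63 = 1487.163 N

1487.163 N


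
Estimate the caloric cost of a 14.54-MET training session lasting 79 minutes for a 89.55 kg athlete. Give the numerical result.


kcal = MET * mass * time_hr
Convert time: 79 min = 1.3167 hr
kcal = 14.54 * 89.55 * 1.3167
kcal = 1714.375 kcal

1714.375 kcal


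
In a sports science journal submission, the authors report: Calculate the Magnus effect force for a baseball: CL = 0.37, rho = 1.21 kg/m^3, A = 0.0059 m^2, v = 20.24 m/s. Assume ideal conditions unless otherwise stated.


FM = 0.5 * CL * rho * A * v^2
FM = 0.5 * 0.37 * 1.21 * 0.0059 * 20.24^2
v^2 = 409.6576
FM = 0.5 * 0.37 * 1.21 * 0.0059 * 409.6576 = 0.541 N

0.541 N


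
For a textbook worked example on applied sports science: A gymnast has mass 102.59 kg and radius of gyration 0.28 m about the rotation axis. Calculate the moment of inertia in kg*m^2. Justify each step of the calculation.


I = m * k^2
I = 102.59 * 0.28^2
I = 102.59 * 0.0784 = 8.0431 kg*m^2

8.0431 kg*m^2


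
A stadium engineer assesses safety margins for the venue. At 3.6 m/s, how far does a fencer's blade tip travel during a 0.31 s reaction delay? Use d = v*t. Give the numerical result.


d = v * t
d = 3.6 * 0.31
d = 1.116 m

1.116 m


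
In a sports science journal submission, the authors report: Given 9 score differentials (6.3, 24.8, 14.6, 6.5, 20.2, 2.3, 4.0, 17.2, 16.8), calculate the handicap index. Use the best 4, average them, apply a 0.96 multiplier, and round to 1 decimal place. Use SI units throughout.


All differentials: 6.3, 24.8, 14.6, 6.5, 20.2, 2.3, 4.0, 17.2, 16.8
Sorted: 2.3, 4.0, 6.3, 6.5, 14.6, 16.8, 17.2, 20.2, 24.8
Best 4: 2.3, 4.0, 6.3, 6.5
Average of best = 19.1 / 4 = 4.775
Raw index = 4.775 * 0.96 = 4.584
Handicap index = round(4.584, 1) = 4.6

4.6


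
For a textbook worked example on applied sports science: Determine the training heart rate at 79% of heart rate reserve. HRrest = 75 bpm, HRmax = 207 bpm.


Target = HRrest + pct*(HRmax - HRrest)
Heart rate reserve = HRmax - HRrest = 207 - 75 = 132 bpm
Fraction = 79% = 0.79
Target = 75 + 0.79 * 132
Target = 75 + 104.28 = 179.28 bpm

179.28 bpm


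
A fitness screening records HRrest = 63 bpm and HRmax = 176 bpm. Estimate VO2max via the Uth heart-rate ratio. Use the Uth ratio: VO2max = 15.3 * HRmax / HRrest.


VO2max = 15.3 * HRmax / HRrest
VO2max = 15.3 * 176 / 63
VO2max = 2692.8 / 63 = 42.7429 mL/kg/min

42.7429 mL/kg/min


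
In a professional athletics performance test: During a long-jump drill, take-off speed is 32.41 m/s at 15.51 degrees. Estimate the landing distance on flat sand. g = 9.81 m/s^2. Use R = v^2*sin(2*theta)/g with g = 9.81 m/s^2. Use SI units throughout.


R = v^2 * sin(2*theta) / g
Convert angle to radians: theta = 15.51 deg = 0.2707 rad
sin(2*theta) = sin(0.5414) = 0.5153
R = 32.41^2 * 0.5153 / 9.81
R = 1050.4081 * 0.5153 / 9.81 = 55.1799 m

55.1799 m


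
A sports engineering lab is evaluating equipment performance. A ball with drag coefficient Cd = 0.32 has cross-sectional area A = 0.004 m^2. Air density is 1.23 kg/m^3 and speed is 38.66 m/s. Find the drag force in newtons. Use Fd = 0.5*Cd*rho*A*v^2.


Fd = 0.5 * Cd * rho * A * v^2
Fd = 0.5 * 0.32 * 1.23 * 0.004 * 38.66^2
v^2 = 1494.5956
Fd = 0.5 * 0.32 * 1.23 * 0.004 * 1494.5956 = 1.1765 N

1.1765 N


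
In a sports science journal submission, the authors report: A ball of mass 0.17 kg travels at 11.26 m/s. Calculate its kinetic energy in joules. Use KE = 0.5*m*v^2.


KE = 0.5 * m * v^2
KE = 0.5 * 0.17 * 11.26^2
KE = 0.5 * 0.17 * 126.7876 = 10.7769 J

10.7769 J


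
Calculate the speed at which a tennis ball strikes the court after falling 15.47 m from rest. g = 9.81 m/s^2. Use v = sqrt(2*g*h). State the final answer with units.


v = sqrt(2 * g * h)
v = sqrt(2 * 9.81 * 15.47)
v = sqrt(303.5214) = 17.4219 m/s

17.4219 m/s


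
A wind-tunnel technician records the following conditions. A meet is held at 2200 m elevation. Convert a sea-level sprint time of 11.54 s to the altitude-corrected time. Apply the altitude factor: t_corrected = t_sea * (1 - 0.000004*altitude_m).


Correction factor = 1 - 0.000004 * 2200 = 0.9912
t_corrected = t_sea * factor = 11.54 * 0.9912
t_corrected = 11.4384 s

11.4384 s


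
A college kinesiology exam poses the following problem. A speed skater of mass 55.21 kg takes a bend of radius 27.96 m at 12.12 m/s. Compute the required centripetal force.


Fc = m * v^2 / r
v^2 = 12.12^2 = 146.8944
Fc = 55.21 * 146.8944 / 27.96
Fc = 8110.0398 / 27.96 = 290.0586 N

290.0586 N


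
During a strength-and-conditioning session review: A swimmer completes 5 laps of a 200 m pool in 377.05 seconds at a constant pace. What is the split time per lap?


Split time = total_time / n_laps = 377.05 / 5
Split time = 75.41 s per lap

75.41 s


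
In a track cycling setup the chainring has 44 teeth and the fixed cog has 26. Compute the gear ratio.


GR = front_teeth / rear_teeth
GR = 44 / 26
GR = 1.6923

1.6923


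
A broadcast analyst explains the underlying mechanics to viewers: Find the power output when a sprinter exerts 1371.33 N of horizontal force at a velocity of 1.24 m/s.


P = F * v
P = 1371.33 * 1.24
P = 1700.4492 W

1700.4492 W


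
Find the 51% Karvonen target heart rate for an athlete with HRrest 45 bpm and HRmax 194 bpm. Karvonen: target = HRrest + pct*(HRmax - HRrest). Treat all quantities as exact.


Target = HRrest + pct*(HRmax - HRrest)
Heart rate reserve = HRmax - HRrest = 194 - 45 = 149 bpm
Fraction = 51% = 0.51
Target = 45 + 0.51 * 149
Target = 45 + 75.99 = 120.99 bpm

120.99 bpm


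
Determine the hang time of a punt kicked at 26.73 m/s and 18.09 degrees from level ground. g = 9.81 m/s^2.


T = 2*v*sin(theta)/g
sin(theta) = sin(18.09 deg) = 0.3105
T = 2*26.73*0.3105 / 9.81
T = 16.5999 / 9.81 = 1.6921 s

1.6921 s


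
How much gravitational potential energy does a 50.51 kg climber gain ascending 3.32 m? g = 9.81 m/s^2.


PE = m * g * h
PE = 50.51 * 9.81 * 3.32
PE = 495.5031 * 3.32 = 1645.0703 J

1645.0703 J


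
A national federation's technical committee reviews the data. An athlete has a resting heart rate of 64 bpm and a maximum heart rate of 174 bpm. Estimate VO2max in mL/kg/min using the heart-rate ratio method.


VO2max = 15.3 * HRmax / HRrest
VO2max = 15.3 * 174 / 64
VO2max = 2662.2 / 64 = 41.5969 mL/kg/min

41.5969 mL/kg/min


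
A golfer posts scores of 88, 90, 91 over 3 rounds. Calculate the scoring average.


Average = sum / n
Sum = 269
Average = 269 / 3 = 89.6667

89.6667


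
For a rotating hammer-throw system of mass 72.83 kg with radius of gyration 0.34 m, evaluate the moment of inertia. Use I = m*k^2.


I = m * k^2
I = 72.83 * 0.34^2
I = 72.83 * 0.1156 = 8.4191 kg*m^2

8.4191 kg*m^2


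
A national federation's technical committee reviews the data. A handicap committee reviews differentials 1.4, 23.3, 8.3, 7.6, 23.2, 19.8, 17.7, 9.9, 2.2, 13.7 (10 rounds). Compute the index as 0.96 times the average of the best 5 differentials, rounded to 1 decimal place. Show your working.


All differentials: 1.4, 23.3, 8.3, 7.6, 23.2, 19.8, 17.7, 9.9, 2.2, 13.7
Sorted: 1.4, 2.2, 7.6, 8.3, 9.9, 13.7, 17.7, 19.8, 23.2, 23.3
Best 5: 1.4, 2.2, 7.6, 8.3, 9.9
Average of best = 29.4 / 5 = 5.88
Raw index = 5.88 * 0.96 = 5.6448
Handicap index = round(5.6448, 1) = 5.6

5.6


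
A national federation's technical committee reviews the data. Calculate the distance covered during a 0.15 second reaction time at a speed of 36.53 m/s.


d = v * t
d = 36.53 * 0.15
d = 5.4795 m

5.4795 m


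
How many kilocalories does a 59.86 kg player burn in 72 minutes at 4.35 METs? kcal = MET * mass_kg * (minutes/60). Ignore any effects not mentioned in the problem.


kcal = MET * mass * time_hr
Convert time: 72 min = 1.2 hr
kcal = 4.35 * 59.86 * 1.2
kcal = 312.4692 kcal

312.4692 kcal


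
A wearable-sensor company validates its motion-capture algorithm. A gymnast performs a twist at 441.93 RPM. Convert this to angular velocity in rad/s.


omega = RPM * 2 * pi / 60
omega = 441.93 * 2 * 3.14159 / 60
omega = 2776.7281 / 60 = 46.2788 rad/s

46.2788 rad/s


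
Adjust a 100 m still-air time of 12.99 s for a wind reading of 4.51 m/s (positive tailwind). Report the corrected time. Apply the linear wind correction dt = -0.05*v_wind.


dt = -0.05 * v_wind = -0.05 * 4.51 = -0.2255 s
t_corrected = t_still + dt = 12.99 + (-0.2255)
t_corrected = 12.7645 s

12.7645 s


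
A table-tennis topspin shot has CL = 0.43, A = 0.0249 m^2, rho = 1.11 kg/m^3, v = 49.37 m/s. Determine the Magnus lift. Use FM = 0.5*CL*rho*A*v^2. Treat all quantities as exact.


FM = 0.5 * CL * rho * A * v^2
FM = 0.5 * 0.43 * 1.11 * 0.0249 * 49.37^2
v^2 = 2437.3969
FM = 0.5 * 0.43 * 1.11 * 0.0249 * 2437.3969 = 14.484 N

14.484 N


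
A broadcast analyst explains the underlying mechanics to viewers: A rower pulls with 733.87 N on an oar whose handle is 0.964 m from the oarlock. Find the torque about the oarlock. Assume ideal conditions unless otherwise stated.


tau = F * d
tau = 733.87 * 0.964
tau = 707.4507 N*m

707.4507 N*m


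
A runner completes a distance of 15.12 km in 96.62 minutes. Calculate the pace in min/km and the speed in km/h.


Pace = time / distance = 96.62 min / 15.12 km = 6.3902 min/km
Speed = distance / time_in_hours = 15.12 / 1.6103 hr
Speed = 9.3894 km/h

6.3902 min/km, 9.3894 km/h


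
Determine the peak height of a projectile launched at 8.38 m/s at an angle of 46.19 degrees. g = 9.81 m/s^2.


H = (v*sin(theta))^2 / (2*g)
vy = v*sin(theta) = 8.38 * sin(46.19 deg) = 6.0473 m/s
H = vy^2 / (2*g) = 36.5703 / (2*9.81)
H = 36.5703 / 19.62 = 1.8639 m

1.8639 m


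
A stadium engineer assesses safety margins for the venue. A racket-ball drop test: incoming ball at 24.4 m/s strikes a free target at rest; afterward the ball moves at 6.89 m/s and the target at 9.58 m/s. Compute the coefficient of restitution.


e = (v2_after - v1_after) / (v1_before - v2_before)
Numerator = 9.58 - 6.89 = 2.69
Denominator = 24.4 - 0 = 24.4
e = 2.69 / 24.4 = 0.1102

0.1102


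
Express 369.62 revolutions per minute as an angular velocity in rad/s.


omega = RPM * 2 * pi / 60
omega = 369.62 * 2 * 3.14159 / 60
omega = 2322.391 / 60 = 38.7065 rad/s

38.7065 rad/s


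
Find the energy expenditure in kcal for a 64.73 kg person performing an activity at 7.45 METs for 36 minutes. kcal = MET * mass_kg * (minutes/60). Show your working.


kcal = MET * mass * time_hr
Convert time: 36 min = 0.6 hr
kcal = 7.45 * 64.73 * 0.6
kcal = 289.3431 kcal

289.3431 kcal


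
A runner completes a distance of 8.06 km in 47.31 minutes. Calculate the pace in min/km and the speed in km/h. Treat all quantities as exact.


Pace = time / distance = 47.31 min / 8.06 km = 5.8697 min/km
Speed = distance / time_in_hours = 8.06 / 0.7885 hr
Speed = 10.2219 km/h

5.8697 min/km, 10.2219 km/h


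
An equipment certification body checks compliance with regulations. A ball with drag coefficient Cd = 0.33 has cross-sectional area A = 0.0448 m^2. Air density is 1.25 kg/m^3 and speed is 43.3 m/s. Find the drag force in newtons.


Fd = 0.5 * Cd * rho * A * v^2
Fd = 0.5 * 0.33 * 1.25 * 0.0448 * 43.3^2
v^2 = 1874.89
Fd = 0.5 * 0.33 * 1.25 * 0.0448 * 1874.89 = 17.324 N

17.324 N


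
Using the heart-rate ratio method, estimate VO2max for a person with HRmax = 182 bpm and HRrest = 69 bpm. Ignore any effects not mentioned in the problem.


VO2max = 15.3 * HRmax / HRrest
VO2max = 15.3 * 182 / 69
VO2max = 2784.6 / 69 = 40.3565 mL/kg/min

40.3565 mL/kg/min


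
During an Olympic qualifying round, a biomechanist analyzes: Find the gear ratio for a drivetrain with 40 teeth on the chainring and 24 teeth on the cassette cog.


GR = front_teeth / rear_teeth
GR = 40 / 24
GR = 1.6667

1.6667


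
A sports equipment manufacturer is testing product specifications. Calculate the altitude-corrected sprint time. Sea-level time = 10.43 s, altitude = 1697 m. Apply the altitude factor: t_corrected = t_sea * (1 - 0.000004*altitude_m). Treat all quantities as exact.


Correction factor = 1 - 0.000004 * 1697 = 0.993212
t_corrected = t_sea * factor = 10.43 * 0.993212
t_corrected = 10.3592 s

10.3592 s


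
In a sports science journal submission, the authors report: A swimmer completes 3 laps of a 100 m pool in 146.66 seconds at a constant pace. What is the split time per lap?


Split time = total_time / n_laps = 146.66 / 3
Split time = 48.8867 s per lap

48.8867 s
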